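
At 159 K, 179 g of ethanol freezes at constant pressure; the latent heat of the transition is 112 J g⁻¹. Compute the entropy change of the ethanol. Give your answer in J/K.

ΔS = -126 J/K

Heat released by the substance: Q = −mL = −179 × 112 = −20048 J.
At constant T, ΔS = Q_rev/T = −20048 / 159 = -126 J/K.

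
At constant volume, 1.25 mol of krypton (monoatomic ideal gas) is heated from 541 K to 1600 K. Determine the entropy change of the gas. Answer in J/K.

At constant volume, ΔS = nC_V ln(T₂/T₁) with C_V = 3R/2 = 12.47 J mol⁻¹ K⁻¹.
ΔS = 1.25 × 12.47 × ln(1600/541) = 16.9 J/K.

ΔS = 16.9 J/K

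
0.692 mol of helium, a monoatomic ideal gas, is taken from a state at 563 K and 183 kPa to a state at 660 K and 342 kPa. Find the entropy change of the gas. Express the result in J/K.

ΔS = nC_p ln(T₂/T₁) − nR ln(P₂/P₁), with C_p = 5R/2 = 20.79 J mol⁻¹ K⁻¹ for a monoatomic ideal gas.
ΔS = 0.692 × [20.79 × ln(660/563) − 8.314 × ln(342/183)] = -1.31 J/K.

ΔS = -1.31 J/K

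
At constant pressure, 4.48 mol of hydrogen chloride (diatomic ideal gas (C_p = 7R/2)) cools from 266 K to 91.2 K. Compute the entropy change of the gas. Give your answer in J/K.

ΔS = -140 J/K

At constant pressure, ΔS = nC_p ln(T₂/T₁) with C_p = 7R/2 = 29.1 J mol⁻¹ K⁻¹.
ΔS = 4.48 × 29.1 × ln(91.2/266) = -140 J/K.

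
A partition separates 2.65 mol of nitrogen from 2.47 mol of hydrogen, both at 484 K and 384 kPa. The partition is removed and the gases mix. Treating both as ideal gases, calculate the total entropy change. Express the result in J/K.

ΔS_mix = 29.5 J/K

Mole fractions: x_A = 2.65/5.12 = 0.518, x_B = 0.482.
ΔS_mix = −R(n_A ln x_A + n_B ln x_B) = −8.314 × (2.65 ln 0.518 + 2.47 ln 0.482) = 29.5 J/K.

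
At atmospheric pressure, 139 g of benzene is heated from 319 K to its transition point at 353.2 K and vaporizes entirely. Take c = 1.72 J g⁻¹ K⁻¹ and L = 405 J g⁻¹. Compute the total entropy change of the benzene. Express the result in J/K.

Warming step: ΔS₁ = m c ln(T_tr/T_i) = 139 × 1.72 × ln(353.2/319) = 24.35 J/K.
Phase change: ΔS₂ = +mL/T_tr = 139 × 405 / 353.2 = 159.4 J/K.
ΔS_total = (24.35) + (159.4) = 184 J/K.

ΔS = 184 J/K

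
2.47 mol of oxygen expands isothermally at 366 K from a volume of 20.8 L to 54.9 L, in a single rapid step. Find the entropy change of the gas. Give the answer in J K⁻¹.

ΔS_gas = 19.9 J/K

Entropy is a state function, so ΔS_gas depends only on the end states.
For an isothermal ideal gas ΔS_gas = nR ln(V₂/V₁) = 2.47 × 8.314 × ln(54.9/20.8) = 19.9 J/K.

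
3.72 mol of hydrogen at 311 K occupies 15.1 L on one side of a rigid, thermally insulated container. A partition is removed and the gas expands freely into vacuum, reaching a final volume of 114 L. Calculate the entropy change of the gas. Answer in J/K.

No heat is exchanged and no work is done, so the ideal-gas temperature stays constant.
Entropy is a state function; using a reversible isothermal path, ΔS_gas = nR ln(V₂/V₁) = 3.72 × 8.314 × ln(114/15.1) = 62.5 J/K.

ΔS_gas = 62.5 J/K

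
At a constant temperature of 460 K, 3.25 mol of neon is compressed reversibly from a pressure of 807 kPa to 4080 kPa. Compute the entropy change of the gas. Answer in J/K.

For an isothermal ideal gas ΔS_gas = nR ln(P₁/P₂) = 3.25 × 8.314 × ln(807/4080) = -43.8 J/K.

ΔS_gas = -43.8 J/K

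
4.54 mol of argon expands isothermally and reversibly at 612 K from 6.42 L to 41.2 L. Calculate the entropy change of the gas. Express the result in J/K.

ΔS_gas = 70.2 J/K

For an isothermal ideal gas ΔS_gas = nR ln(V₂/V₁) = 4.54 × 8.314 × ln(41.2/6.42) = 70.2 J/K.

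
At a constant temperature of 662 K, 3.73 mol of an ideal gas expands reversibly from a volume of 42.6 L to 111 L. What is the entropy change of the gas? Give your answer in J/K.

For an isothermal ideal gas ΔS_gas = nR ln(V₂/V₁) = 3.73 × 8.314 × ln(111/42.6) = 29.7 J/K.

ΔS_gas = 29.7 J/K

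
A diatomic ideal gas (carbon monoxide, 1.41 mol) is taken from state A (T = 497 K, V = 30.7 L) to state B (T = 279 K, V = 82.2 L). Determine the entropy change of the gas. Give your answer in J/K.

Entropy is a state function: ΔS = nC_V ln(T₂/T₁) + nR ln(V₂/V₁), with C_V = 5R/2 = 20.79 J mol⁻¹ K⁻¹ for a diatomic ideal gas.
ΔS = 1.41 × [20.79 × ln(279/497) + 8.314 × ln(82.2/30.7)] = -5.38 J/K.

ΔS = -5.38 J/K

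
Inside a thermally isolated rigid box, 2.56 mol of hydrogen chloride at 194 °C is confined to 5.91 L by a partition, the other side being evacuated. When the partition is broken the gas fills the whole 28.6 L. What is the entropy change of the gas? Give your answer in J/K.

ΔS_gas = 33.6 J/K

No heat is exchanged and no work is done, so the ideal-gas temperature stays constant.
Entropy is a state function; using a reversible isothermal path, ΔS_gas = nR ln(V₂/V₁) = 2.56 × 8.314 × ln(28.6/5.91) = 33.6 J/K.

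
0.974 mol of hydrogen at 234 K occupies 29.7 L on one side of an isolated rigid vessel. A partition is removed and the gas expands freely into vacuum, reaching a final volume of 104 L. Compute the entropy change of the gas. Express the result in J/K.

ΔS_gas = 10.1 J/K

No heat is exchanged and no work is done, so the ideal-gas temperature stays constant.
Entropy is a state function; using a reversible isothermal path, ΔS_gas = nR ln(V₂/V₁) = 0.974 × 8.314 × ln(104/29.7) = 10.1 J/K.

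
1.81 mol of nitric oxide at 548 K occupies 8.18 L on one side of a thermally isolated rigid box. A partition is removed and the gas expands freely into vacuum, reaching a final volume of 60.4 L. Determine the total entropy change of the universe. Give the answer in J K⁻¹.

For an ideal gas in free expansion Q = 0 and W = 0, so T is unchanged.
Entropy is a state function; using a reversible isothermal path, ΔS_gas = nR ln(V₂/V₁) = 1.81 × 8.314 × ln(60.4/8.18) = 30.1 J/K.
The insulated surroundings exchange no heat, so ΔS_surr = 0 and ΔS_universe = ΔS_gas.

ΔS_universe = 30.1 J/K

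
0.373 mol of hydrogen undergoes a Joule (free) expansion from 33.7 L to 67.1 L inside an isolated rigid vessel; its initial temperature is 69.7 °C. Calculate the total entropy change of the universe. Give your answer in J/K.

ΔS_universe = 2.14 J/K

No heat is exchanged and no work is done, so the ideal-gas temperature stays constant.
Entropy is a state function; using a reversible isothermal path, ΔS_gas = nR ln(V₂/V₁) = 0.373 × 8.314 × ln(67.1/33.7) = 2.14 J/K.
The insulated surroundings exchange no heat, so ΔS_surr = 0 and ΔS_universe = ΔS_gas.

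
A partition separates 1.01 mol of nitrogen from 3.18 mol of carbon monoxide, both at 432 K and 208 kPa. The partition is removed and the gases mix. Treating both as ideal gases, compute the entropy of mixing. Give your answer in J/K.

Mole fractions: x_A = 1.01/4.19 = 0.241, x_B = 0.759.
ΔS_mix = −R(n_A ln x_A + n_B ln x_B) = −8.314 × (1.01 ln 0.241 + 3.18 ln 0.759) = 19.2 J/K.

ΔS_mix = 19.2 J/K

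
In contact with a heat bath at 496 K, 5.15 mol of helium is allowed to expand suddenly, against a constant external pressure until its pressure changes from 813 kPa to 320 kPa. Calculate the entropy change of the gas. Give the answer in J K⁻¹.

ΔS_gas = 39.9 J/K

Entropy is a state function, so ΔS_gas depends only on the end states.
For an isothermal ideal gas ΔS_gas = nR ln(P₁/P₂) = 5.15 × 8.314 × ln(813/320) = 39.9 J/K.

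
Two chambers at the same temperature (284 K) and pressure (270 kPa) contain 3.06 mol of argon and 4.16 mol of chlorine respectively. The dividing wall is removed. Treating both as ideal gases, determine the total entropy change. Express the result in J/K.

Mole fractions: x_A = 3.06/7.22 = 0.424, x_B = 0.576.
ΔS_mix = −R(n_A ln x_A + n_B ln x_B) = −8.314 × (3.06 ln 0.424 + 4.16 ln 0.576) = 40.9 J/K.

ΔS_mix = 40.9 J/K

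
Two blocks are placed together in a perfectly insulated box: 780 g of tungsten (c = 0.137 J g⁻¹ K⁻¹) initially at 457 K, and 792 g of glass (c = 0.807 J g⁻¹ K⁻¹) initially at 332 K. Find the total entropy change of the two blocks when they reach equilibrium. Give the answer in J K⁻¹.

ΔS_total = 5.04 J/K

Energy balance: T_f = (m₁c₁T₁ + m₂c₂T₂)/(m₁c₁ + m₂c₂) = 349.91 K.
ΔS₁ = m₁c₁ ln(T_f/T₁) = 106.86 × ln(349.91/457) = -28.53 J/K.
ΔS₂ = m₂c₂ ln(T_f/T₂) = 639.144 × ln(349.91/332) = 33.57 J/K.
ΔS_total = -28.53 + 33.57 = 5.04 J/K.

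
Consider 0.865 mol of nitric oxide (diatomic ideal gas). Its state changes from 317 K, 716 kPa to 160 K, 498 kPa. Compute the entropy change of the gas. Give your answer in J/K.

ΔS = -14.6 J/K

ΔS = nC_p ln(T₂/T₁) − nR ln(P₂/P₁), with C_p = 7R/2 = 29.1 J mol⁻¹ K⁻¹ for a diatomic ideal gas.
ΔS = 0.865 × [29.1 × ln(160/317) − 8.314 × ln(498/716)] = -14.6 J/K.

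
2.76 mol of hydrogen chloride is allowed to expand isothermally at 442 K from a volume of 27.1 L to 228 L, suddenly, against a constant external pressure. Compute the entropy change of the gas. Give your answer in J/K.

ΔS_gas = 48.9 J/K

Entropy is a state function, so ΔS_gas depends only on the end states.
For an isothermal ideal gas ΔS_gas = nR ln(V₂/V₁) = 2.76 × 8.314 × ln(228/27.1) = 48.9 J/K.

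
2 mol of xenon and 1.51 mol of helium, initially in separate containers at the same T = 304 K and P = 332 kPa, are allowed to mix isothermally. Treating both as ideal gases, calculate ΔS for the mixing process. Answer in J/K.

Mole fractions: x_A = 2/3.51 = 0.57, x_B = 0.43.
ΔS_mix = −R(n_A ln x_A + n_B ln x_B) = −8.314 × (2 ln 0.57 + 1.51 ln 0.43) = 19.9 J/K.

ΔS_mix = 19.9 J/K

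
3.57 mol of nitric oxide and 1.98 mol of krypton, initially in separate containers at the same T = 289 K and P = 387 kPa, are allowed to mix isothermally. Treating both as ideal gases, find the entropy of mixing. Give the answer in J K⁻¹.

ΔS_mix = 30.1 J/K

Mole fractions: x_A = 3.57/5.55 = 0.643, x_B = 0.357.
ΔS_mix = −R(n_A ln x_A + n_B ln x_B) = −8.314 × (3.57 ln 0.643 + 1.98 ln 0.357) = 30.1 J/K.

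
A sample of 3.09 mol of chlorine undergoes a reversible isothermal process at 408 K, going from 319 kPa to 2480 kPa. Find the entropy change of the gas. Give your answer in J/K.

For an isothermal ideal gas ΔS_gas = nR ln(P₁/P₂) = 3.09 × 8.314 × ln(319/2480) = -52.7 J/K.

ΔS_gas = -52.7 J/K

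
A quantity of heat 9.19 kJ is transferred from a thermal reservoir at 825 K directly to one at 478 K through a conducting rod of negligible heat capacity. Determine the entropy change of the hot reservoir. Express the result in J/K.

ΔS_hot = -11.1 J/K

The hot reservoir loses heat Q, so ΔS_hot = −Q/T_H = −9190/825 = -11.1 J/K.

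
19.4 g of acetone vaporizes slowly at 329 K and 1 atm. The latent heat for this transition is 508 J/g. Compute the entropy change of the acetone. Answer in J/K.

ΔS = 30 J/K

Heat absorbed by the substance: Q = mL = 19.4 × 508 = 9855.2 J.
At constant T, ΔS = Q_rev/T = 9855.2 / 329 = 30 J/K.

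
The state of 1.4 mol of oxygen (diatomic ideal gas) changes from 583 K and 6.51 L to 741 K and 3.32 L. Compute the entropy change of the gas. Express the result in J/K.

Entropy is a state function: ΔS = nC_V ln(T₂/T₁) + nR ln(V₂/V₁), with C_V = 5R/2 = 20.79 J mol⁻¹ K⁻¹ for a diatomic ideal gas.
ΔS = 1.4 × [20.79 × ln(741/583) + 8.314 × ln(3.32/6.51)] = -0.859 J/K.

ΔS = -0.859 J/K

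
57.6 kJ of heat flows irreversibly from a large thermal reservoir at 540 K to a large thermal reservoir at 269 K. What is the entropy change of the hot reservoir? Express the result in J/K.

ΔS_hot = -107 J/K

The hot reservoir loses heat Q, so ΔS_hot = −Q/T_H = −57600/540 = -107 J/K.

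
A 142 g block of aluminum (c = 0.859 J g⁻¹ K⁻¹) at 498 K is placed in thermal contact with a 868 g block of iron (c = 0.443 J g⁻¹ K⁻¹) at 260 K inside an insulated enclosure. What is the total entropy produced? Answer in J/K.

ΔS_total = 21.6 J/K

Energy balance: T_f = (m₁c₁T₁ + m₂c₂T₂)/(m₁c₁ + m₂c₂) = 317.32 K.
ΔS₁ = m₁c₁ ln(T_f/T₁) = 121.978 × ln(317.32/498) = -54.98 J/K.
ΔS₂ = m₂c₂ ln(T_f/T₂) = 384.524 × ln(317.32/260) = 76.6 J/K.
ΔS_total = -54.98 + 76.6 = 21.6 J/K.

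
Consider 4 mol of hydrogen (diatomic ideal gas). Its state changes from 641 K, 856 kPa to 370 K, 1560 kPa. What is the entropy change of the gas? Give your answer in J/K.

ΔS = nC_p ln(T₂/T₁) − nR ln(P₂/P₁), with C_p = 7R/2 = 29.1 J mol⁻¹ K⁻¹ for a diatomic ideal gas.
ΔS = 4 × [29.1 × ln(370/641) − 8.314 × ln(1560/856)] = -83.9 J/K.

ΔS = -83.9 J/K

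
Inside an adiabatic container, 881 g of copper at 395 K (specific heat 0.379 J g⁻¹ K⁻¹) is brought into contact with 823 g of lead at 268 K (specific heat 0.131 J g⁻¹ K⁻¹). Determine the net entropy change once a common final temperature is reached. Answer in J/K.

ΔS_total = 5.72 J/K

Energy balance: T_f = (m₁c₁T₁ + m₂c₂T₂)/(m₁c₁ + m₂c₂) = 364 K.
ΔS₁ = m₁c₁ ln(T_f/T₁) = 333.899 × ln(364/395) = -27.29 J/K.
ΔS₂ = m₂c₂ ln(T_f/T₂) = 107.813 × ln(364/268) = 33.01 J/K.
ΔS_total = -27.29 + 33.01 = 5.72 J/K.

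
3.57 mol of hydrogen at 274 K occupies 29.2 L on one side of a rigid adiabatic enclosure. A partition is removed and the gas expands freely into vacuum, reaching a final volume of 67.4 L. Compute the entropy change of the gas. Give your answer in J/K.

No heat is exchanged and no work is done, so the ideal-gas temperature stays constant.
Entropy is a state function; using a reversible isothermal path, ΔS_gas = nR ln(V₂/V₁) = 3.57 × 8.314 × ln(67.4/29.2) = 24.8 J/K.

ΔS_gas = 24.8 J/K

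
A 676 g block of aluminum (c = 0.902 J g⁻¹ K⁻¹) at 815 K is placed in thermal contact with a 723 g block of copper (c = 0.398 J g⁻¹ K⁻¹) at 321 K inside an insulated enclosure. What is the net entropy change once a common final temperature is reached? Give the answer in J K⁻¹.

Energy balance: T_f = (m₁c₁T₁ + m₂c₂T₂)/(m₁c₁ + m₂c₂) = 656.62 K.
ΔS₁ = m₁c₁ ln(T_f/T₁) = 609.752 × ln(656.62/815) = -131.76 J/K.
ΔS₂ = m₂c₂ ln(T_f/T₂) = 287.754 × ln(656.62/321) = 205.93 J/K.
ΔS_total = -131.76 + 205.93 = 74.2 J/K.

ΔS_total = 74.2 J/K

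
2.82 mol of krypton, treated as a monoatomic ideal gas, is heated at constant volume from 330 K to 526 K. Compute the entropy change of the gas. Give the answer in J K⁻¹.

At constant volume, ΔS = nC_V ln(T₂/T₁) with C_V = 3R/2 = 12.47 J mol⁻¹ K⁻¹.
ΔS = 2.82 × 12.47 × ln(526/330) = 16.4 J/K.

ΔS = 16.4 J/K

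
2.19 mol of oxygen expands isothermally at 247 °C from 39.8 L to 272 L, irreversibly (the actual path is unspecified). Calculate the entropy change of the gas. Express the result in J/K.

Entropy is a state function, so ΔS_gas depends only on the end states.
For an isothermal ideal gas ΔS_gas = nR ln(V₂/V₁) = 2.19 × 8.314 × ln(272/39.8) = 35 J/K.

ΔS_gas = 35 J/K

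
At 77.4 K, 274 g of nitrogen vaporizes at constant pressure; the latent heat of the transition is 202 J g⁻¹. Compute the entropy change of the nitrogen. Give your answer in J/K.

ΔS = 715 J/K

Heat absorbed by the substance: Q = mL = 274 × 202 = 55348 J.
At constant T, ΔS = Q_rev/T = 55348 / 77.4 = 715 J/K.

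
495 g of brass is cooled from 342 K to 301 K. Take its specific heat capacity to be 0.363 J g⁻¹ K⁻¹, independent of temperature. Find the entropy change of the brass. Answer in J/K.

ΔS = ∫dQ_rev/T = m c ln(T₂/T₁) = 495 × 0.363 × ln(301/342) = -22.9 J/K.

ΔS = -22.9 J/K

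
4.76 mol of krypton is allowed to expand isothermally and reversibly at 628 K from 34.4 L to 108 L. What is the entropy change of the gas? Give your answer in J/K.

ΔS_gas = 45.3 J/K

For an isothermal ideal gas ΔS_gas = nR ln(V₂/V₁) = 4.76 × 8.314 × ln(108/34.4) = 45.3 J/K.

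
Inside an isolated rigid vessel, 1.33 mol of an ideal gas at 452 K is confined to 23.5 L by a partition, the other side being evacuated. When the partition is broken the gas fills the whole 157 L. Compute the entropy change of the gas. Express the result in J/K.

No heat is exchanged and no work is done, so the ideal-gas temperature stays constant.
Entropy is a state function; using a reversible isothermal path, ΔS_gas = nR ln(V₂/V₁) = 1.33 × 8.314 × ln(157/23.5) = 21 J/K.

ΔS_gas = 21 J/K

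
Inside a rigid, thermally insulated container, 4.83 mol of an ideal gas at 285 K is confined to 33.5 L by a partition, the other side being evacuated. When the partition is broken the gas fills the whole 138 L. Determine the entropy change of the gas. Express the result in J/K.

ΔS_gas = 56.9 J/K

No heat is exchanged and no work is done, so the ideal-gas temperature stays constant.
Entropy is a state function; using a reversible isothermal path, ΔS_gas = nR ln(V₂/V₁) = 4.83 × 8.314 × ln(138/33.5) = 56.9 J/K.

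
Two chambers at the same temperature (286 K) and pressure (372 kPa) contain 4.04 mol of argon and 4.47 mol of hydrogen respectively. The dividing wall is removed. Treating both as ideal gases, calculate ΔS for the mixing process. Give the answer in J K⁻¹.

Mole fractions: x_A = 4.04/8.51 = 0.475, x_B = 0.525.
ΔS_mix = −R(n_A ln x_A + n_B ln x_B) = −8.314 × (4.04 ln 0.475 + 4.47 ln 0.525) = 49 J/K.

ΔS_mix = 49 J/K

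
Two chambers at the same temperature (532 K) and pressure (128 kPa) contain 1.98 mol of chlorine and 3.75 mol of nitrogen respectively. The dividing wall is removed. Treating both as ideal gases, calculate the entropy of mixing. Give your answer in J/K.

ΔS_mix = 30.7 J/K

Mole fractions: x_A = 1.98/5.73 = 0.346, x_B = 0.654.
ΔS_mix = −R(n_A ln x_A + n_B ln x_B) = −8.314 × (1.98 ln 0.346 + 3.75 ln 0.654) = 30.7 J/K.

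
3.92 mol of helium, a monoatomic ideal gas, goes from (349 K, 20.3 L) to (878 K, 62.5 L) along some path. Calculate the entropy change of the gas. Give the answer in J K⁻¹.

ΔS = 81.8 J/K

Entropy is a state function: ΔS = nC_V ln(T₂/T₁) + nR ln(V₂/V₁), with C_V = 3R/2 = 12.47 J mol⁻¹ K⁻¹ for a monoatomic ideal gas.
ΔS = 3.92 × [12.47 × ln(878/349) + 8.314 × ln(62.5/20.3)] = 81.8 J/K.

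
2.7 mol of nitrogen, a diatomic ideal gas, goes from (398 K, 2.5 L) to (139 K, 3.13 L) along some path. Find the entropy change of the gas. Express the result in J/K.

ΔS = -54 J/K

Entropy is a state function: ΔS = nC_V ln(T₂/T₁) + nR ln(V₂/V₁), with C_V = 5R/2 = 20.79 J mol⁻¹ K⁻¹ for a diatomic ideal gas.
ΔS = 2.7 × [20.79 × ln(139/398) + 8.314 × ln(3.13/2.5)] = -54 J/K.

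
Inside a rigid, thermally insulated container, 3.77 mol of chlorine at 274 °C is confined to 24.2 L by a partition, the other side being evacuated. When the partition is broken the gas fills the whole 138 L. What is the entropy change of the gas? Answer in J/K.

ΔS_gas = 54.6 J/K

No heat is exchanged and no work is done, so the ideal-gas temperature stays constant.
Entropy is a state function; using a reversible isothermal path, ΔS_gas = nR ln(V₂/V₁) = 3.77 × 8.314 × ln(138/24.2) = 54.6 J/K.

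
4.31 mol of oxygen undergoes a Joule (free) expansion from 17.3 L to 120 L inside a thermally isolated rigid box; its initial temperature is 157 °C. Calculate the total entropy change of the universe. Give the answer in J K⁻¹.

ΔS_universe = 69.4 J/K

No heat is exchanged and no work is done, so the ideal-gas temperature stays constant.
Entropy is a state function; using a reversible isothermal path, ΔS_gas = nR ln(V₂/V₁) = 4.31 × 8.314 × ln(120/17.3) = 69.4 J/K.
The insulated surroundings exchange no heat, so ΔS_surr = 0 and ΔS_universe = ΔS_gas.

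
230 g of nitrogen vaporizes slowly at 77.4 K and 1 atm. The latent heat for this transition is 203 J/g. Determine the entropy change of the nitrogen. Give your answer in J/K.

ΔS = 603 J/K

Heat absorbed by the substance: Q = mL = 230 × 203 = 46690 J.
At constant T, ΔS = Q_rev/T = 46690 / 77.4 = 603 J/K.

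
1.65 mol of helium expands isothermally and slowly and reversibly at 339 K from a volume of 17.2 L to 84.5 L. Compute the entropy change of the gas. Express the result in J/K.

For an isothermal ideal gas ΔS_gas = nR ln(V₂/V₁) = 1.65 × 8.314 × ln(84.5/17.2) = 21.8 J/K.

ΔS_gas = 21.8 J/K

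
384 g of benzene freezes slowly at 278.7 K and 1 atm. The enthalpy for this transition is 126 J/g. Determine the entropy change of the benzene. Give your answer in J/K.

ΔS = -174 J/K

Heat released by the substance: Q = −mL = −384 × 126 = −48384 J.
At constant T, ΔS = Q_rev/T = −48384 / 278.7 = -174 J/K.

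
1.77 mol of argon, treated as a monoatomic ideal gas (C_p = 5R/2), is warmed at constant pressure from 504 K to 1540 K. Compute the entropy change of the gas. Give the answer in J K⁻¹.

ΔS = 41.1 J/K

At constant pressure, ΔS = nC_p ln(T₂/T₁) with C_p = 5R/2 = 20.79 J mol⁻¹ K⁻¹.
ΔS = 1.77 × 20.79 × ln(1540/504) = 41.1 J/K.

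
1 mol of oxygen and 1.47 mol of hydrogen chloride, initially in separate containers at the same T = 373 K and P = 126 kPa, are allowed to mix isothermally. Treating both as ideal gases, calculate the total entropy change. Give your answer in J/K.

ΔS_mix = 13.9 J/K

Mole fractions: x_A = 1/2.47 = 0.405, x_B = 0.595.
ΔS_mix = −R(n_A ln x_A + n_B ln x_B) = −8.314 × (1 ln 0.405 + 1.47 ln 0.595) = 13.9 J/K.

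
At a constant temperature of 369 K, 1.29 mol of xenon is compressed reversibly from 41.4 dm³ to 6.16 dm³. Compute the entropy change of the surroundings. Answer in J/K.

For an isothermal ideal gas ΔS_gas = nR ln(V₂/V₁) = 1.29 × 8.314 × ln(6.16/41.4) = -20.4 J/K.
The process is reversible, so ΔS_surr = −ΔS_gas = 20.4 J/K and ΔS_universe = 0.

ΔS_surr = 20.4 J/K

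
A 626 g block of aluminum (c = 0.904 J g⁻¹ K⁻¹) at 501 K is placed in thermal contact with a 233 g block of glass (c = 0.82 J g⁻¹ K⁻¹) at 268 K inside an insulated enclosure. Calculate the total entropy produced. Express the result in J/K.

Energy balance: T_f = (m₁c₁T₁ + m₂c₂T₂)/(m₁c₁ + m₂c₂) = 442.19 K.
ΔS₁ = m₁c₁ ln(T_f/T₁) = 565.904 × ln(442.19/501) = -70.66 J/K.
ΔS₂ = m₂c₂ ln(T_f/T₂) = 191.06 × ln(442.19/268) = 95.67 J/K.
ΔS_total = -70.66 + 95.67 = 25 J/K.

ΔS_total = 25 J/K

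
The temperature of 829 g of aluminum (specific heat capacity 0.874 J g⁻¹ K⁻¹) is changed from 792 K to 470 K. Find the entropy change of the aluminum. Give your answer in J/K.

ΔS = ∫dQ_rev/T = m c ln(T₂/T₁) = 829 × 0.874 × ln(470/792) = -378 J/K.

ΔS = -378 J/K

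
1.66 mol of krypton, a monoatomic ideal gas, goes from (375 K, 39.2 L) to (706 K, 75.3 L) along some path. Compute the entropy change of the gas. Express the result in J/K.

Entropy is a state function: ΔS = nC_V ln(T₂/T₁) + nR ln(V₂/V₁), with C_V = 3R/2 = 12.47 J mol⁻¹ K⁻¹ for a monoatomic ideal gas.
ΔS = 1.66 × [12.47 × ln(706/375) + 8.314 × ln(75.3/39.2)] = 22.1 J/K.

ΔS = 22.1 J/K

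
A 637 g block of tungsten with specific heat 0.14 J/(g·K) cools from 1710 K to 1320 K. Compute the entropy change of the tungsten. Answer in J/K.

ΔS = -23.1 J/K

ΔS = ∫dQ_rev/T = m c ln(T₂/T₁) = 637 × 0.14 × ln(1320/1710) = -23.1 J/K.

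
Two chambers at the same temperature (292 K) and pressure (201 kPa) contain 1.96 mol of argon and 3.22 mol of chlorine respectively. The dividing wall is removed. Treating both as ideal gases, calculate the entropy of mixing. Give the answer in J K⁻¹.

Mole fractions: x_A = 1.96/5.18 = 0.378, x_B = 0.622.
ΔS_mix = −R(n_A ln x_A + n_B ln x_B) = −8.314 × (1.96 ln 0.378 + 3.22 ln 0.622) = 28.6 J/K.

ΔS_mix = 28.6 J/K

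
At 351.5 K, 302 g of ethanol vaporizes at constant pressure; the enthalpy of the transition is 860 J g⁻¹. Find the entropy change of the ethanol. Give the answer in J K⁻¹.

Heat absorbed by the substance: Q = mL = 302 × 860 = 259720 J.
At constant T, ΔS = Q_rev/T = 259720 / 351.5 = 739 J/K.

ΔS = 739 J/K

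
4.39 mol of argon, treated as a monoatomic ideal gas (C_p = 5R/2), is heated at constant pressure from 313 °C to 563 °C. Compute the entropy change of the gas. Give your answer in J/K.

In kelvin: T₁ = 586.15 K, T₂ = 836.15 K. At constant pressure, ΔS = nC_p ln(T₂/T₁) with C_p = 5R/2 = 20.79 J mol⁻¹ K⁻¹.
ΔS = 4.39 × 20.79 × ln(836.15/586.15) = 32.4 J/K.

ΔS = 32.4 J/K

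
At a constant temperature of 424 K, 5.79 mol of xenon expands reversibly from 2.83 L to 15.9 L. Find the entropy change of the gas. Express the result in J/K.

For an isothermal ideal gas ΔS_gas = nR ln(V₂/V₁) = 5.79 × 8.314 × ln(15.9/2.83) = 83.1 J/K.

ΔS_gas = 83.1 J/K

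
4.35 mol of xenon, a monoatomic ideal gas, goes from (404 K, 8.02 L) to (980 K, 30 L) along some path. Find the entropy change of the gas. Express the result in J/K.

Entropy is a state function: ΔS = nC_V ln(T₂/T₁) + nR ln(V₂/V₁), with C_V = 3R/2 = 12.47 J mol⁻¹ K⁻¹ for a monoatomic ideal gas.
ΔS = 4.35 × [12.47 × ln(980/404) + 8.314 × ln(30/8.02)] = 95.8 J/K.

ΔS = 95.8 J/K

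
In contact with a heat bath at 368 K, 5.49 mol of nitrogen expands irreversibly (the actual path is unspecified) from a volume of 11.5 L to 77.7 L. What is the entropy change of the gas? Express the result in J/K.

ΔS_gas = 87.2 J/K

Entropy is a state function, so ΔS_gas depends only on the end states.
For an isothermal ideal gas ΔS_gas = nR ln(V₂/V₁) = 5.49 × 8.314 × ln(77.7/11.5) = 87.2 J/K.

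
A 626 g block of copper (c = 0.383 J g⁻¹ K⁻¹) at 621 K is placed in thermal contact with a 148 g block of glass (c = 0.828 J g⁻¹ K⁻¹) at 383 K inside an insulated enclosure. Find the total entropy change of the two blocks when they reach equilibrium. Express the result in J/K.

Energy balance: T_f = (m₁c₁T₁ + m₂c₂T₂)/(m₁c₁ + m₂c₂) = 540.5 K.
ΔS₁ = m₁c₁ ln(T_f/T₁) = 239.758 × ln(540.5/621) = -33.29 J/K.
ΔS₂ = m₂c₂ ln(T_f/T₂) = 122.544 × ln(540.5/383) = 42.21 J/K.
ΔS_total = -33.29 + 42.21 = 8.92 J/K.

ΔS_total = 8.92 J/K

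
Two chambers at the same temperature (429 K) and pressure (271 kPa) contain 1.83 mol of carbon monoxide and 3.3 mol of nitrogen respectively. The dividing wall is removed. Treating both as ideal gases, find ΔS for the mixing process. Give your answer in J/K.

Mole fractions: x_A = 1.83/5.13 = 0.357, x_B = 0.643.
ΔS_mix = −R(n_A ln x_A + n_B ln x_B) = −8.314 × (1.83 ln 0.357 + 3.3 ln 0.643) = 27.8 J/K.

ΔS_mix = 27.8 J/K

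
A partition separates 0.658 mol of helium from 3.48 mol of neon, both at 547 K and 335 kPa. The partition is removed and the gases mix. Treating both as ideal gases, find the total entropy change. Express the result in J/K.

ΔS_mix = 15.1 J/K

Mole fractions: x_A = 0.658/4.14 = 0.159, x_B = 0.841.
ΔS_mix = −R(n_A ln x_A + n_B ln x_B) = −8.314 × (0.658 ln 0.159 + 3.48 ln 0.841) = 15.1 J/K.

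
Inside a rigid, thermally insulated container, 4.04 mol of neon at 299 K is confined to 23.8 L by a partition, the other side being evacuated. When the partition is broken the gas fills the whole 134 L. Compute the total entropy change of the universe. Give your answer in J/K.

ΔS_universe = 58 J/K

No heat is exchanged and no work is done, so the ideal-gas temperature stays constant.
Entropy is a state function; using a reversible isothermal path, ΔS_gas = nR ln(V₂/V₁) = 4.04 × 8.314 × ln(134/23.8) = 58 J/K.
The insulated surroundings exchange no heat, so ΔS_surr = 0 and ΔS_universe = ΔS_gas.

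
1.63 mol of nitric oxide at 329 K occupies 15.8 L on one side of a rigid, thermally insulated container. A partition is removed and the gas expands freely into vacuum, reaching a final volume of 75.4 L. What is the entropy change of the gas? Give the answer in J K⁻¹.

ΔS_gas = 21.2 J/K

For an ideal gas in free expansion Q = 0 and W = 0, so T is unchanged.
Entropy is a state function; using a reversible isothermal path, ΔS_gas = nR ln(V₂/V₁) = 1.63 × 8.314 × ln(75.4/15.8) = 21.2 J/K.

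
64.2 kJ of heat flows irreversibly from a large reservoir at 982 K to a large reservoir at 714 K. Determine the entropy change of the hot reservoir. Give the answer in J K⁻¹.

ΔS_hot = -65.4 J/K

The hot reservoir loses heat Q, so ΔS_hot = −Q/T_H = −64200/982 = -65.4 J/K.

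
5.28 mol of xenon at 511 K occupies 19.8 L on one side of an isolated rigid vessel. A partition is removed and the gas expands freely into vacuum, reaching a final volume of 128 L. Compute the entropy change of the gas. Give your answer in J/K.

ΔS_gas = 81.9 J/K

For an ideal gas in free expansion Q = 0 and W = 0, so T is unchanged.
Entropy is a state function; using a reversible isothermal path, ΔS_gas = nR ln(V₂/V₁) = 5.28 × 8.314 × ln(128/19.8) = 81.9 J/K.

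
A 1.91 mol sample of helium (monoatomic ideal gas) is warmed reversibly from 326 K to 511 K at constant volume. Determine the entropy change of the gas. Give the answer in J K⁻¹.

ΔS = 10.7 J/K

At constant volume, ΔS = nC_V ln(T₂/T₁) with C_V = 3R/2 = 12.47 J mol⁻¹ K⁻¹.
ΔS = 1.91 × 12.47 × ln(511/326) = 10.7 J/K.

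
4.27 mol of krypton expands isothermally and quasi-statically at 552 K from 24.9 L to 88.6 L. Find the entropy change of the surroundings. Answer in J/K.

ΔS_surr = -45.1 J/K

For an isothermal ideal gas ΔS_gas = nR ln(V₂/V₁) = 4.27 × 8.314 × ln(88.6/24.9) = 45.1 J/K.
The process is reversible, so ΔS_surr = −ΔS_gas = -45.1 J/K and ΔS_universe = 0.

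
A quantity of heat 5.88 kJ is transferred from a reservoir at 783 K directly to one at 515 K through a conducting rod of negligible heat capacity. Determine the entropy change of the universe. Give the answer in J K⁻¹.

ΔS_hot = −Q/T_H = −5880/783 = -7.51 J/K and ΔS_cold = +Q/T_C = 5880/515 = 11.42 J/K.
ΔS_total = -7.51 + 11.42 = 3.91 J/K, positive as the second law requires.

ΔS_total = 3.91 J/K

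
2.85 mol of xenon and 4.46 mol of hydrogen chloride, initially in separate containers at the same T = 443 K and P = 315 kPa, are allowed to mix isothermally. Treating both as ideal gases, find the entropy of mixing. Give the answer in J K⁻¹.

ΔS_mix = 40.6 J/K

Mole fractions: x_A = 2.85/7.31 = 0.39, x_B = 0.61.
ΔS_mix = −R(n_A ln x_A + n_B ln x_B) = −8.314 × (2.85 ln 0.39 + 4.46 ln 0.61) = 40.6 J/K.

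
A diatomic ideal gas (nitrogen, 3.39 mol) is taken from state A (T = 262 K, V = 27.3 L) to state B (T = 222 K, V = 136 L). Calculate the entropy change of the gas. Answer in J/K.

Entropy is a state function: ΔS = nC_V ln(T₂/T₁) + nR ln(V₂/V₁), with C_V = 5R/2 = 20.79 J mol⁻¹ K⁻¹ for a diatomic ideal gas.
ΔS = 3.39 × [20.79 × ln(222/262) + 8.314 × ln(136/27.3)] = 33.6 J/K.

ΔS = 33.6 J/K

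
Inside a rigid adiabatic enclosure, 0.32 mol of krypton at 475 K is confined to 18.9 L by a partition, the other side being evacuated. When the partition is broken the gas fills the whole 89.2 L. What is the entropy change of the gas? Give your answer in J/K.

No heat is exchanged and no work is done, so the ideal-gas temperature stays constant.
Entropy is a state function; using a reversible isothermal path, ΔS_gas = nR ln(V₂/V₁) = 0.32 × 8.314 × ln(89.2/18.9) = 4.13 J/K.

ΔS_gas = 4.13 J/K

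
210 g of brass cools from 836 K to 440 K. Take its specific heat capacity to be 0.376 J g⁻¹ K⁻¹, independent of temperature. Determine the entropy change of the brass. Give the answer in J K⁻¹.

ΔS = ∫dQ_rev/T = m c ln(T₂/T₁) = 210 × 0.376 × ln(440/836) = -50.7 J/K.

ΔS = -50.7 J/K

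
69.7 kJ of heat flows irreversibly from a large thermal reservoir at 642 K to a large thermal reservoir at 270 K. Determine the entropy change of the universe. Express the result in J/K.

ΔS_hot = −Q/T_H = −69700/642 = -108.6 J/K and ΔS_cold = +Q/T_C = 69700/270 = 258.1 J/K.
ΔS_total = -108.6 + 258.1 = 150 J/K, positive as the second law requires.

ΔS_total = 150 J/K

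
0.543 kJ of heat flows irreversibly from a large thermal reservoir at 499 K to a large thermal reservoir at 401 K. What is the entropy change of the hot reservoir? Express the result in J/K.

ΔS_hot = -1.09 J/K

The hot reservoir loses heat Q, so ΔS_hot = −Q/T_H = −543/499 = -1.09 J/K.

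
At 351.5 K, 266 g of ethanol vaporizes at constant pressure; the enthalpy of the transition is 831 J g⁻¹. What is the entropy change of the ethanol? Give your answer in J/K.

Heat absorbed by the substance: Q = mL = 266 × 831 = 221046 J.
At constant T, ΔS = Q_rev/T = 221046 / 351.5 = 629 J/K.

ΔS = 629 J/K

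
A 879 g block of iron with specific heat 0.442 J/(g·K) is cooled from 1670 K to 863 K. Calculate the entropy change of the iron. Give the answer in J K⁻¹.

ΔS = -256 J/K

ΔS = ∫dQ_rev/T = m c ln(T₂/T₁) = 879 × 0.442 × ln(863/1670) = -256 J/K.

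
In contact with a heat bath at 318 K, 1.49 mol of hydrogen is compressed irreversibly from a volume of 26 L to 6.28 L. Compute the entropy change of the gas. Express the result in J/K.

Entropy is a state function, so ΔS_gas depends only on the end states.
For an isothermal ideal gas ΔS_gas = nR ln(V₂/V₁) = 1.49 × 8.314 × ln(6.28/26) = -17.6 J/K.

ΔS_gas = -17.6 J/K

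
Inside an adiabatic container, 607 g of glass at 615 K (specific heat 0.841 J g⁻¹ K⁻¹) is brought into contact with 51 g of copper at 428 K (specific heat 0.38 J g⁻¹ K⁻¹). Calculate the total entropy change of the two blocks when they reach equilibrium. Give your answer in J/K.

Energy balance: T_f = (m₁c₁T₁ + m₂c₂T₂)/(m₁c₁ + m₂c₂) = 608.16 K.
ΔS₁ = m₁c₁ ln(T_f/T₁) = 510.487 × ln(608.16/615) = -5.709 J/K.
ΔS₂ = m₂c₂ ln(T_f/T₂) = 19.38 × ln(608.16/428) = 6.808 J/K.
ΔS_total = -5.709 + 6.808 = 1.1 J/K.

ΔS_total = 1.1 J/K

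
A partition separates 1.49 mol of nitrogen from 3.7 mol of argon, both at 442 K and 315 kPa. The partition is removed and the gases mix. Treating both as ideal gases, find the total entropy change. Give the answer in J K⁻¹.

Mole fractions: x_A = 1.49/5.19 = 0.287, x_B = 0.713.
ΔS_mix = −R(n_A ln x_A + n_B ln x_B) = −8.314 × (1.49 ln 0.287 + 3.7 ln 0.713) = 25.9 J/K.

ΔS_mix = 25.9 J/K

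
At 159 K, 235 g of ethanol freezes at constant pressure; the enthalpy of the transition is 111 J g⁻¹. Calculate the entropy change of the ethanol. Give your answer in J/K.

ΔS = -164 J/K

Heat released by the substance: Q = −mL = −235 × 111 = −26085 J.
At constant T, ΔS = Q_rev/T = −26085 / 159 = -164 J/K.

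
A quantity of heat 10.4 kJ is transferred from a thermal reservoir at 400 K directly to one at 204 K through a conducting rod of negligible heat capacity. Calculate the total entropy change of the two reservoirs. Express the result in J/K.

ΔS_hot = −Q/T_H = −10400/400 = -26 J/K and ΔS_cold = +Q/T_C = 10400/204 = 50.98 J/K.
ΔS_total = -26 + 50.98 = 25 J/K, positive as the second law requires.

ΔS_total = 25 J/K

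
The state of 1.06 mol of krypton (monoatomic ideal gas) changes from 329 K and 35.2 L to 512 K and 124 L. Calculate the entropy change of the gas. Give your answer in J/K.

ΔS = 16.9 J/K

Entropy is a state function: ΔS = nC_V ln(T₂/T₁) + nR ln(V₂/V₁), with C_V = 3R/2 = 12.47 J mol⁻¹ K⁻¹ for a monoatomic ideal gas.
ΔS = 1.06 × [12.47 × ln(512/329) + 8.314 × ln(124/35.2)] = 16.9 J/K.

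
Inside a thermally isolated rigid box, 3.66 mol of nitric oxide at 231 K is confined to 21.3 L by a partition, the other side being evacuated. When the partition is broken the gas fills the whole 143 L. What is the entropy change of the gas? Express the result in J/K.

No heat is exchanged and no work is done, so the ideal-gas temperature stays constant.
Entropy is a state function; using a reversible isothermal path, ΔS_gas = nR ln(V₂/V₁) = 3.66 × 8.314 × ln(143/21.3) = 57.9 J/K.

ΔS_gas = 57.9 J/K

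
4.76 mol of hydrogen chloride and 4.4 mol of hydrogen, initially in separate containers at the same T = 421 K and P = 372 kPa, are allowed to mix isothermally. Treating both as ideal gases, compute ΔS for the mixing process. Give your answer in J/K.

ΔS_mix = 52.7 J/K

Mole fractions: x_A = 4.76/9.16 = 0.52, x_B = 0.48.
ΔS_mix = −R(n_A ln x_A + n_B ln x_B) = −8.314 × (4.76 ln 0.52 + 4.4 ln 0.48) = 52.7 J/K.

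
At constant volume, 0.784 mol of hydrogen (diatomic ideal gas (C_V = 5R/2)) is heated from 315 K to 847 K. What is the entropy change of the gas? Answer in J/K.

At constant volume, ΔS = nC_V ln(T₂/T₁) with C_V = 5R/2 = 20.79 J mol⁻¹ K⁻¹.
ΔS = 0.784 × 20.79 × ln(847/315) = 16.1 J/K.

ΔS = 16.1 J/K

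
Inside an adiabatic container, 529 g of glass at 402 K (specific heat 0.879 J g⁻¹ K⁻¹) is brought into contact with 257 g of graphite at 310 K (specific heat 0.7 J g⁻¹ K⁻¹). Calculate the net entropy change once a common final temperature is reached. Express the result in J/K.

ΔS_total = 4.21 J/K

Energy balance: T_f = (m₁c₁T₁ + m₂c₂T₂)/(m₁c₁ + m₂c₂) = 376.34 K.
ΔS₁ = m₁c₁ ln(T_f/T₁) = 464.991 × ln(376.34/402) = -30.676 J/K.
ΔS₂ = m₂c₂ ln(T_f/T₂) = 179.9 × ln(376.34/310) = 34.884 J/K.
ΔS_total = -30.676 + 34.884 = 4.21 J/K.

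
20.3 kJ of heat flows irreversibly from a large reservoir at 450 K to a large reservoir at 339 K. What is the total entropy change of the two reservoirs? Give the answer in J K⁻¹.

ΔS_hot = −Q/T_H = −20300/450 = -45.11 J/K and ΔS_cold = +Q/T_C = 20300/339 = 59.88 J/K.
ΔS_total = -45.11 + 59.88 = 14.8 J/K, positive as the second law requires.

ΔS_total = 14.8 J/K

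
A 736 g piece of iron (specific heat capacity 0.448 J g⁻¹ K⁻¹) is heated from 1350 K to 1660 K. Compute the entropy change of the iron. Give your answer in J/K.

ΔS = ∫dQ_rev/T = m c ln(T₂/T₁) = 736 × 0.448 × ln(1660/1350) = 68.2 J/K.

ΔS = 68.2 J/K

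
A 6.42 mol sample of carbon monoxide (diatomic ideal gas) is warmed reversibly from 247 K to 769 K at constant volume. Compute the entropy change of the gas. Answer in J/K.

ΔS = 152 J/K

At constant volume, ΔS = nC_V ln(T₂/T₁) with C_V = 5R/2 = 20.79 J mol⁻¹ K⁻¹.
ΔS = 6.42 × 20.79 × ln(769/247) = 152 J/K.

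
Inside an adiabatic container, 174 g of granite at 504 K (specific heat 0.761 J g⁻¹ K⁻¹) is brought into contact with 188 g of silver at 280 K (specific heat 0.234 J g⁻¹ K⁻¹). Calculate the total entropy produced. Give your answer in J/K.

ΔS_total = 5.14 J/K

Energy balance: T_f = (m₁c₁T₁ + m₂c₂T₂)/(m₁c₁ + m₂c₂) = 448.14 K.
ΔS₁ = m₁c₁ ln(T_f/T₁) = 132.414 × ln(448.14/504) = -15.555 J/K.
ΔS₂ = m₂c₂ ln(T_f/T₂) = 43.992 × ln(448.14/280) = 20.69 J/K.
ΔS_total = -15.555 + 20.69 = 5.14 J/K.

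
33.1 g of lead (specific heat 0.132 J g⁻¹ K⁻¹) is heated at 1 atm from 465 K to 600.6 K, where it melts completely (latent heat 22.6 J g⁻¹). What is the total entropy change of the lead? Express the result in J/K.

ΔS = 2.36 J/K

Warming step: ΔS₁ = m c ln(T_tr/T_i) = 33.1 × 0.132 × ln(600.6/465) = 1.118 J/K.
Phase change: ΔS₂ = +mL/T_tr = 33.1 × 22.6 / 600.6 = 1.246 J/K.
ΔS_total = (1.118) + (1.246) = 2.36 J/K.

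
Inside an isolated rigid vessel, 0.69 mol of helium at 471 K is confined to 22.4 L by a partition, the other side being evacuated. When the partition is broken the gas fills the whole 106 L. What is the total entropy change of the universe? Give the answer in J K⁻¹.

For an ideal gas in free expansion Q = 0 and W = 0, so T is unchanged.
Entropy is a state function; using a reversible isothermal path, ΔS_gas = nR ln(V₂/V₁) = 0.69 × 8.314 × ln(106/22.4) = 8.92 J/K.
The insulated surroundings exchange no heat, so ΔS_surr = 0 and ΔS_universe = ΔS_gas.

ΔS_universe = 8.92 J/K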